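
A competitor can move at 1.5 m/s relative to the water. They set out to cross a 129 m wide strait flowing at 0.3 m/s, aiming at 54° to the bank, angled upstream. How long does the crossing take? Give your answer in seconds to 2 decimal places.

The component of the competitor's velocity perpendicular to the bank is 1.5 × sin 54° = 1.214 m/s.
The flow acts along the bank and has no component across it.
Time = 129 / 1.214 = 106.302 s.

106.30 s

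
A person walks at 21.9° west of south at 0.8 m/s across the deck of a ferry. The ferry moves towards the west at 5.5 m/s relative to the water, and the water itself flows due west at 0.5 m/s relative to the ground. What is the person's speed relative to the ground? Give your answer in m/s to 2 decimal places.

In east/north components (m/s): person relative to ferry = (-0.298, -0.742); ferry relative to water = (-5.500, 0.000); water relative to ground = (-0.500, 0.000).
Sum = (-6.298, -0.742) m/s.
Speed = |(-6.298, -0.742)| = 6.342 m/s.

6.34 m/s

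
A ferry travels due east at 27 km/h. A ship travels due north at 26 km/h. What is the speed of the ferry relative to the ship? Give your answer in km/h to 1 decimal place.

Taking east as x and north as y: ferry velocity = (27.000, 0.000) km/h; ship velocity = (0.000, 26.000) km/h.
Velocity of ferry relative to ship = (27.000, 0.000) − (0.000, 26.000) = (27.000, -26.000) km/h.
Magnitude = |(27.000, -26.000)| = 37.483 km/h.

37.5 km/h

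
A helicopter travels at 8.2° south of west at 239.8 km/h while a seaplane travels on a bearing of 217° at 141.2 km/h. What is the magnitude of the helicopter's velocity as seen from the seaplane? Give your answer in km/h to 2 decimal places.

171.43 km/h

Taking east as x and north as y: helicopter velocity = (-237.348, -34.202) km/h; seaplane velocity = (-84.976, -112.767) km/h.
Velocity of helicopter relative to seaplane = (-237.348, -34.202) − (-84.976, -112.767) = (-152.372, 78.565) km/h.
Magnitude = |(-152.372, 78.565)| = 171.434 km/h.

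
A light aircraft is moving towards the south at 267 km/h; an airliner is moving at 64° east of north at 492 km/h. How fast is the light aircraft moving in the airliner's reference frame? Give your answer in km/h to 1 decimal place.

Taking east as x and north as y: light aircraft velocity = (0.000, -267.000) km/h; airliner velocity = (442.207, 215.679) km/h.
Velocity of light aircraft relative to airliner = (0.000, -267.000) − (442.207, 215.679) = (-442.207, -482.679) km/h.
Magnitude = |(-442.207, -482.679)| = 654.618 km/h.

654.6 km/h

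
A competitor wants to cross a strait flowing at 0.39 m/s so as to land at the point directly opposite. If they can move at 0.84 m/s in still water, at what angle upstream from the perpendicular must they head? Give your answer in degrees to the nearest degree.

To cancel the current, the upstream component of the competitor's velocity must equal the flow: 0.84 sin θ = 0.39.
sin θ = 0.39 / 0.84 = 0.4643.
θ = arcsin(0.4643) = 27.664°.

28°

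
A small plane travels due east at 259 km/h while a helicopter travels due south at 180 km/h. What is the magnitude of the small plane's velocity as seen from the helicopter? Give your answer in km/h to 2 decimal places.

315.41 km/h

Taking east as x and north as y: small plane velocity = (259.000, 0.000) km/h; helicopter velocity = (0.000, -180.000) km/h.
Velocity of small plane relative to helicopter = (259.000, 0.000) − (0.000, -180.000) = (259.000, 180.000) km/h.
Magnitude = |(259.000, 180.000)| = 315.406 km/h.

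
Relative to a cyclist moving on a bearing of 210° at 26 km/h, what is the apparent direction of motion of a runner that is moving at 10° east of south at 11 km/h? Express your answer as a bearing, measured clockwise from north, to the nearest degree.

052°

Taking east as x and north as y: runner velocity = (1.910, -10.833) km/h; cyclist velocity = (-13.000, -22.517) km/h.
Velocity of runner relative to cyclist = (1.910, -10.833) − (-13.000, -22.517) = (14.910, 11.684) km/h.
Bearing = atan2(14.91, 11.68) = 51.92° clockwise from north.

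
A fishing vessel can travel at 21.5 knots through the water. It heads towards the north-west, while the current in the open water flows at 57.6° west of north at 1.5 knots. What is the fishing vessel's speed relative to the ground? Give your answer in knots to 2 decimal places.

22.97 knots

Taking east as x and north as y: velocity relative to the water = (-15.203, 15.203) knots; the water relative to ground = (-1.266, 0.804) knots.
Velocity relative to ground = (-15.203, 15.203) + (-1.266, 0.804) = (-16.469, 16.007) knots.
Speed = |(-16.469, 16.007)| = 22.966 knots.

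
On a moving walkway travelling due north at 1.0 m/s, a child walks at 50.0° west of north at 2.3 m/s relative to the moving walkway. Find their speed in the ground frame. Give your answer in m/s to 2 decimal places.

Taking east as x and north as y: moving walkway velocity = (0.000, 1.000) m/s; child velocity relative to moving walkway = (-1.762, 1.478) m/s.
Velocity relative to ground = (0.000, 1.000) + (-1.762, 1.478) = (-1.762, 2.478) m/s.
Speed = |(-1.762, 2.478)| = 3.041 m/s.

3.04 m/s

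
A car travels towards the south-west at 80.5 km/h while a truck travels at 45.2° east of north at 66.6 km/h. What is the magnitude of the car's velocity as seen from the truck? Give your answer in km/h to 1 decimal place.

147.1 km/h

Taking east as x and north as y: car velocity = (-56.922, -56.922) km/h; truck velocity = (47.257, 46.929) km/h.
Velocity of car relative to truck = (-56.922, -56.922) − (47.257, 46.929) = (-104.180, -103.851) km/h.
Magnitude = |(-104.180, -103.851)| = 147.100 km/h.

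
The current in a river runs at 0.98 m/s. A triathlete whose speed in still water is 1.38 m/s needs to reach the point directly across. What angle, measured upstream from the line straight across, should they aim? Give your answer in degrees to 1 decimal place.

45.2°

To cancel the current, the upstream component of the triathlete's velocity must equal the flow: 1.38 sin θ = 0.98.
sin θ = 0.98 / 1.38 = 0.7101.
θ = arcsin(0.7101) = 45.247°.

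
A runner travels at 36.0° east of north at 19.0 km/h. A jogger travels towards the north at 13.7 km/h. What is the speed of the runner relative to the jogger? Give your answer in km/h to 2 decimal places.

Taking east as x and north as y: runner velocity = (11.168, 15.371) km/h; jogger velocity = (0.000, 13.700) km/h.
Velocity of runner relative to jogger = (11.168, 15.371) − (0.000, 13.700) = (11.168, 1.671) km/h.
Magnitude = |(11.168, 1.671)| = 11.292 km/h.

11.29 km/h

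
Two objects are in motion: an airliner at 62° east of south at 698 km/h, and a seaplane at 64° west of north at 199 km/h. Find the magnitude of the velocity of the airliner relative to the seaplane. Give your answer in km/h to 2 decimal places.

896.91 km/h

Taking east as x and north as y: airliner velocity = (616.297, -327.691) km/h; seaplane velocity = (-178.860, 87.236) km/h.
Velocity of airliner relative to seaplane = (616.297, -327.691) − (-178.860, 87.236) = (795.157, -414.927) km/h.
Magnitude = |(795.157, -414.927)| = 896.906 km/h.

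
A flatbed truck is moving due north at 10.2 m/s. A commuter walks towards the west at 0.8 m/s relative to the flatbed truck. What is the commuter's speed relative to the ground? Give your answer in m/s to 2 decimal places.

10.23 m/s

Taking east as x and north as y: flatbed truck velocity = (0.000, 10.200) m/s; commuter velocity relative to flatbed truck = (-0.800, 0.000) m/s.
Velocity relative to ground = (0.000, 10.200) + (-0.800, 0.000) = (-0.800, 10.200) m/s.
Speed = |(-0.800, 10.200)| = 10.231 m/s.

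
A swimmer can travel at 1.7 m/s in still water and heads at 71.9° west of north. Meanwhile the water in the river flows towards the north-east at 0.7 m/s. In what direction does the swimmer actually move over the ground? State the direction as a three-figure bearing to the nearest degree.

Taking east as x and north as y: velocity relative to the water = (-1.616, 0.528) m/s; the water relative to ground = (0.495, 0.495) m/s.
Velocity relative to ground = (-1.616, 0.528) + (0.495, 0.495) = (-1.121, 1.023) m/s.
Bearing = atan2(-1.12, 1.02) = 312.39° clockwise from north.

312°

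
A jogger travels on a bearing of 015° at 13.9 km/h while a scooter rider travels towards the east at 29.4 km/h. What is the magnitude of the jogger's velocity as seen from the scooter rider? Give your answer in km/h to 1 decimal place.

Taking east as x and north as y: jogger velocity = (3.598, 13.426) km/h; scooter rider velocity = (29.400, 0.000) km/h.
Velocity of jogger relative to scooter rider = (3.598, 13.426) − (29.400, 0.000) = (-25.802, 13.426) km/h.
Magnitude = |(-25.802, 13.426)| = 29.087 km/h.

29.1 km/h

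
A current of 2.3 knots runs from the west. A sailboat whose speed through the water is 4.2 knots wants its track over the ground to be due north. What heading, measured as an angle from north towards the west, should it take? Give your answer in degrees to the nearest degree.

33°

The current pushes perpendicular to the desired track; the heading must have a component into the current equal to 2.3 knots: 4.2 sin θ = 2.3.
sin θ = 0.5476, so θ = 33.204°.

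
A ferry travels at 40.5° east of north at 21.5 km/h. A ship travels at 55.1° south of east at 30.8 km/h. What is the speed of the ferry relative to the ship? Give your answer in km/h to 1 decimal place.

41.8 km/h

Taking east as x and north as y: ferry velocity = (13.963, 16.349) km/h; ship velocity = (17.622, -25.261) km/h.
Velocity of ferry relative to ship = (13.963, 16.349) − (17.622, -25.261) = (-3.659, 41.609) km/h.
Magnitude = |(-3.659, 41.609)| = 41.770 km/h.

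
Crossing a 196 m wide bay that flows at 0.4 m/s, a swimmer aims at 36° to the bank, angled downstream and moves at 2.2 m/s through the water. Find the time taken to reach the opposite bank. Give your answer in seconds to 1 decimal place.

151.6 s

The component of the swimmer's velocity perpendicular to the bank is 2.2 × sin 36° = 1.293 m/s.
Only the cross-stream component determines the crossing time; the current contributes nothing perpendicular to the bank.
Time = 196 / 1.293 = 151.571 s.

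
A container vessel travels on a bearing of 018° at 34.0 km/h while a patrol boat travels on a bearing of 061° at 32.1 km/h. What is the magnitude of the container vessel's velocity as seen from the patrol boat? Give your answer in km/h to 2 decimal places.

24.29 km/h

Taking east as x and north as y: container vessel velocity = (10.507, 32.336) km/h; patrol boat velocity = (28.075, 15.562) km/h.
Velocity of container vessel relative to patrol boat = (10.507, 32.336) − (28.075, 15.562) = (-17.569, 16.774) km/h.
Magnitude = |(-17.569, 16.774)| = 24.290 km/h.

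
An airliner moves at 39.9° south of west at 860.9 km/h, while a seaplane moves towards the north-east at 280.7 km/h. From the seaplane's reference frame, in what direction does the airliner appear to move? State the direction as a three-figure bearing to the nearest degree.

229°

Taking east as x and north as y: airliner velocity = (-660.452, -552.224) km/h; seaplane velocity = (198.485, 198.485) km/h.
Velocity of airliner relative to seaplane = (-660.452, -552.224) − (198.485, 198.485) = (-858.937, -750.709) km/h.
Bearing = atan2(-858.94, -750.71) = 228.85° clockwise from north.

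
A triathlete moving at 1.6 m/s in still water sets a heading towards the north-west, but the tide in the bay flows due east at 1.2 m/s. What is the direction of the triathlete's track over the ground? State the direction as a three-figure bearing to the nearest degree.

003°

Taking east as x and north as y: velocity relative to the water = (-1.131, 1.131) m/s; the water relative to ground = (1.200, 0.000) m/s.
Velocity relative to ground = (-1.131, 1.131) + (1.200, 0.000) = (0.069, 1.131) m/s.
Bearing = atan2(0.07, 1.13) = 3.47° clockwise from north.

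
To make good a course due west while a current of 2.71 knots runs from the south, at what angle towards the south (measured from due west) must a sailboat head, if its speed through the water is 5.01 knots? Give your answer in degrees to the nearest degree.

The current pushes perpendicular to the desired track; the heading must have a component into the current equal to 2.71 knots: 5.01 sin θ = 2.71.
sin θ = 0.5409, so θ = 32.746°.

33°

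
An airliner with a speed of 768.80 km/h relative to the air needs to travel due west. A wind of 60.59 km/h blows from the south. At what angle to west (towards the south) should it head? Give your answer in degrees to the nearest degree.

The wind pushes perpendicular to the desired track; the heading must have a component into the wind equal to 60.59 km/h: 768.80 sin θ = 60.59.
sin θ = 0.0788, so θ = 4.520°.

5°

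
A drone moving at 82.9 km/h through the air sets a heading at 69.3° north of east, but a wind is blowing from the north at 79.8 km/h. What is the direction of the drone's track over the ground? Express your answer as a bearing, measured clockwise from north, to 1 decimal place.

Taking east as x and north as y: velocity relative to the air = (29.303, 77.548) km/h; the air relative to ground = (0.000, -79.800) km/h.
Velocity relative to ground = (29.303, 77.548) + (0.000, -79.800) = (29.303, -2.252) km/h.
Bearing = atan2(29.30, -2.25) = 94.39° clockwise from north.

094.4°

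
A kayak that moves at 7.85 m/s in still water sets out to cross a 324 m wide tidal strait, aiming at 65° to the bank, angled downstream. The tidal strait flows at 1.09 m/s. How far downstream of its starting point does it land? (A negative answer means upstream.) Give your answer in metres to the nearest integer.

Perpendicular speed = 7.115 m/s; crossing time = 324 / 7.115 = 45.541 s.
Net downstream speed = 4.408 m/s.
Drift = 4.408 × 45.541 = 200.723 m (downstream).

201 m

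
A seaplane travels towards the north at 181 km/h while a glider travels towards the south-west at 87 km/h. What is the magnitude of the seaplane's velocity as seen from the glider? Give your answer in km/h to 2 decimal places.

250.20 km/h

Taking east as x and north as y: seaplane velocity = (0.000, 181.000) km/h; glider velocity = (-61.518, -61.518) km/h.
Velocity of seaplane relative to glider = (0.000, 181.000) − (-61.518, -61.518) = (61.518, 242.518) km/h.
Magnitude = |(61.518, 242.518)| = 250.199 km/h.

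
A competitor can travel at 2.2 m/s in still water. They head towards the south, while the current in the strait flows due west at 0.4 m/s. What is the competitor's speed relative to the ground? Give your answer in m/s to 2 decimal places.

2.24 m/s

Taking east as x and north as y: velocity relative to the water = (0.000, -2.200) m/s; the water relative to ground = (-0.400, 0.000) m/s.
Velocity relative to ground = (0.000, -2.200) + (-0.400, 0.000) = (-0.400, -2.200) m/s.
Speed = |(-0.400, -2.200)| = 2.236 m/s.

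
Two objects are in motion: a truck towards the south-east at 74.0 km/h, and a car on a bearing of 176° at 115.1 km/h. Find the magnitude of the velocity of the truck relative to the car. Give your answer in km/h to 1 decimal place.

76.6 km/h

Taking east as x and north as y: truck velocity = (52.326, -52.326) km/h; car velocity = (8.029, -114.820) km/h.
Velocity of truck relative to car = (52.326, -52.326) − (8.029, -114.820) = (44.297, 62.494) km/h.
Magnitude = |(44.297, 62.494)| = 76.601 km/h.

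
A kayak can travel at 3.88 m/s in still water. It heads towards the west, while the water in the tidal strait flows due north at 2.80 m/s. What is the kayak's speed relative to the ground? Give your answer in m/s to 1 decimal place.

4.8 m/s

Taking east as x and north as y: velocity relative to the water = (-3.880, 0.000) m/s; the water relative to ground = (0.000, 2.800) m/s.
Velocity relative to ground = (-3.880, 0.000) + (0.000, 2.800) = (-3.880, 2.800) m/s.
Speed = |(-3.880, 2.800)| = 4.785 m/s.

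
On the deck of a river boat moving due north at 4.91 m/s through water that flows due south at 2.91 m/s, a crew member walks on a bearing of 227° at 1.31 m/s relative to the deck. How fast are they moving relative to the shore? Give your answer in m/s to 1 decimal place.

1.5 m/s

In east/north components (m/s): crew member relative to river boat = (-0.958, -0.893); river boat relative to water = (0.000, 4.910); water relative to ground = (0.000, -2.910).
Sum = (-0.958, 1.107) m/s.
Speed = |(-0.958, 1.107)| = 1.464 m/s.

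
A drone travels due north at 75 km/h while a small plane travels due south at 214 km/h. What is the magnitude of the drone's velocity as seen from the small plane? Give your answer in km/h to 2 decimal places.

Taking east as x and north as y: drone velocity = (0.000, 75.000) km/h; small plane velocity = (0.000, -214.000) km/h.
Velocity of drone relative to small plane = (0.000, 75.000) − (0.000, -214.000) = (0.000, 289.000) km/h.
Magnitude = |(0.000, 289.000)| = 289.000 km/h.

289.00 km/h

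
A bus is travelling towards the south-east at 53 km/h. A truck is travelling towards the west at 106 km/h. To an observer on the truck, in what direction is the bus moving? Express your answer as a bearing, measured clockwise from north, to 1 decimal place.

104.6°

Taking east as x and north as y: bus velocity = (37.477, -37.477) km/h; truck velocity = (-106.000, 0.000) km/h.
Velocity of bus relative to truck = (37.477, -37.477) − (-106.000, 0.000) = (143.477, -37.477) km/h.
Bearing = atan2(143.48, -37.48) = 104.64° clockwise from north.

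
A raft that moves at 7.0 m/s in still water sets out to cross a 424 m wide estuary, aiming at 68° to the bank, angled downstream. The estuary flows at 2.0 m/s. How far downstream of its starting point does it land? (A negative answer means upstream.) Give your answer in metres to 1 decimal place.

Perpendicular speed = 6.490 m/s; crossing time = 424 / 6.490 = 65.328 s.
Net downstream speed = 4.622 m/s.
Drift = 4.622 × 65.328 = 301.964 m (downstream).

302.0 m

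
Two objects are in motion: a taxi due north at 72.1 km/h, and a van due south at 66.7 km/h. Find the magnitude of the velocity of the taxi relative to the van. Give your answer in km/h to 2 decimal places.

138.80 km/h

Taking east as x and north as y: taxi velocity = (0.000, 72.100) km/h; van velocity = (0.000, -66.700) km/h.
Velocity of taxi relative to van = (0.000, 72.100) − (0.000, -66.700) = (0.000, 138.800) km/h.
Magnitude = |(0.000, 138.800)| = 138.800 km/h.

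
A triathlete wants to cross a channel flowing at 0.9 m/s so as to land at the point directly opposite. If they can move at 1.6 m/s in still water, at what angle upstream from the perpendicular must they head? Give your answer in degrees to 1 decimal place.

To cancel the current, the upstream component of the triathlete's velocity must equal the flow: 1.6 sin θ = 0.9.
sin θ = 0.9 / 1.6 = 0.5625.
θ = arcsin(0.5625) = 34.229°.

34.2°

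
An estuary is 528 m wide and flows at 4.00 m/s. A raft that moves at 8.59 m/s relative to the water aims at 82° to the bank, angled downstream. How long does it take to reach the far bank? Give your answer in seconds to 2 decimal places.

The component of the raft's velocity perpendicular to the bank is 8.59 × sin 82° = 8.506 m/s.
Only the cross-stream component determines the crossing time; the current contributes nothing perpendicular to the bank.
Time = 528 / 8.506 = 62.071 s.

62.07 s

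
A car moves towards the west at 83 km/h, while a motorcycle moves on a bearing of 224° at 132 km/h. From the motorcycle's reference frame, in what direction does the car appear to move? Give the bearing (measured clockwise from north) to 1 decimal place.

005.2°

Taking east as x and north as y: car velocity = (-83.000, 0.000) km/h; motorcycle velocity = (-91.695, -94.953) km/h.
Velocity of car relative to motorcycle = (-83.000, 0.000) − (-91.695, -94.953) = (8.695, 94.953) km/h.
Bearing = atan2(8.69, 94.95) = 5.23° clockwise from north.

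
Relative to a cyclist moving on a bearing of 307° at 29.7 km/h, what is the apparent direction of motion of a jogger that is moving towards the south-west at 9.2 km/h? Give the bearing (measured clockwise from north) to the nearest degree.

Taking east as x and north as y: jogger velocity = (-6.505, -6.505) km/h; cyclist velocity = (-23.719, 17.874) km/h.
Velocity of jogger relative to cyclist = (-6.505, -6.505) − (-23.719, 17.874) = (17.214, -24.379) km/h.
Bearing = atan2(17.21, -24.38) = 144.77° clockwise from north.

145°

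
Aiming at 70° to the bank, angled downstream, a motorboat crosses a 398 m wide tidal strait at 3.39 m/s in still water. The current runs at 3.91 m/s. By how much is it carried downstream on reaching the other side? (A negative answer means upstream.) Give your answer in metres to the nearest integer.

633 m

Perpendicular speed = 3.186 m/s; crossing time = 398 / 3.186 = 124.939 s.
Net downstream speed = 5.069 m/s.
Drift = 5.069 × 124.939 = 633.371 m (downstream).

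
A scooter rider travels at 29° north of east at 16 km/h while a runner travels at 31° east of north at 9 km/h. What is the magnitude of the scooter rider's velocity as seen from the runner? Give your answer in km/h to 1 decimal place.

9.4 km/h

Taking east as x and north as y: scooter rider velocity = (13.994, 7.757) km/h; runner velocity = (4.635, 7.715) km/h.
Velocity of scooter rider relative to runner = (13.994, 7.757) − (4.635, 7.715) = (9.359, 0.042) km/h.
Magnitude = |(9.359, 0.042)| = 9.359 km/h.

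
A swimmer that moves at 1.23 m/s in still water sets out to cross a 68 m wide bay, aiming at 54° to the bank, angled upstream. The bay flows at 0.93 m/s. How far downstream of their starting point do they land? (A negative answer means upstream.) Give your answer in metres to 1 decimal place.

Perpendicular speed = 0.995 m/s; crossing time = 68 / 0.995 = 68.335 s.
Net downstream speed = 0.207 m/s.
Drift = 0.207 × 68.335 = 14.147 m (downstream).

14.1 m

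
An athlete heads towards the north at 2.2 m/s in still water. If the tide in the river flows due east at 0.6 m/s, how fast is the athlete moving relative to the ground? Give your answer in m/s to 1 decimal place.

2.3 m/s

Taking east as x and north as y: velocity relative to the water = (0.000, 2.200) m/s; the water relative to ground = (0.600, 0.000) m/s.
Velocity relative to ground = (0.000, 2.200) + (0.600, 0.000) = (0.600, 2.200) m/s.
Speed = |(0.600, 2.200)| = 2.280 m/s.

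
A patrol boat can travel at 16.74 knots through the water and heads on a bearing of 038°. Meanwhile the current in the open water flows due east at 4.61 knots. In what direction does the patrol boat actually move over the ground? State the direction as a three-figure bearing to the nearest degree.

049°

Taking east as x and north as y: velocity relative to the water = (10.306, 13.191) knots; the water relative to ground = (4.610, 0.000) knots.
Velocity relative to ground = (10.306, 13.191) + (4.610, 0.000) = (14.916, 13.191) knots.
Bearing = atan2(14.92, 13.19) = 48.51° clockwise from north.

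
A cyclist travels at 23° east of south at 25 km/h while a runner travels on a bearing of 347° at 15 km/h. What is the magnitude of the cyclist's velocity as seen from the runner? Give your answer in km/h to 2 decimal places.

Taking east as x and north as y: cyclist velocity = (9.768, -23.013) km/h; runner velocity = (-3.374, 14.616) km/h.
Velocity of cyclist relative to runner = (9.768, -23.013) − (-3.374, 14.616) = (13.143, -37.628) km/h.
Magnitude = |(13.143, -37.628)| = 39.857 km/h.

39.86 km/h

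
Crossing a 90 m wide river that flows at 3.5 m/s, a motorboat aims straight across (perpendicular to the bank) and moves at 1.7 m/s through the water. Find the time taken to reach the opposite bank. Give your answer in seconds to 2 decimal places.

52.94 s

The component of the motorboat's velocity perpendicular to the bank is 1.7 m/s.
The flow acts along the bank and has no component across it.
Time = 90 / 1.700 = 52.941 s.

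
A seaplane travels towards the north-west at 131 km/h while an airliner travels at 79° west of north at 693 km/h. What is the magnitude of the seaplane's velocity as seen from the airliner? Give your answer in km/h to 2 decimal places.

588.97 km/h

Taking east as x and north as y: seaplane velocity = (-92.631, 92.631) km/h; airliner velocity = (-680.268, 132.231) km/h.
Velocity of seaplane relative to airliner = (-92.631, 92.631) − (-680.268, 132.231) = (587.637, -39.600) km/h.
Magnitude = |(587.637, -39.600)| = 588.969 km/h.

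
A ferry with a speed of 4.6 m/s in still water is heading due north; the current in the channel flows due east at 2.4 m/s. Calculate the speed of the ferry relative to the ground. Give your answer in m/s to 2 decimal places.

Taking east as x and north as y: velocity relative to the water = (0.000, 4.600) m/s; the water relative to ground = (2.400, 0.000) m/s.
Velocity relative to ground = (0.000, 4.600) + (2.400, 0.000) = (2.400, 4.600) m/s.
Speed = |(2.400, 4.600)| = 5.188 m/s.

5.19 m/s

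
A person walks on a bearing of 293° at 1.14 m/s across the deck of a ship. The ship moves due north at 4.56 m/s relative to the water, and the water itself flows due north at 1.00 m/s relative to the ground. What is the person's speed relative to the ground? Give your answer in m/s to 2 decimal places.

6.10 m/s

In east/north components (m/s): person relative to ship = (-1.049, 0.445); ship relative to water = (0.000, 4.560); water relative to ground = (0.000, 1.000).
Sum = (-1.049, 6.005) m/s.
Speed = |(-1.049, 6.005)| = 6.096 m/s.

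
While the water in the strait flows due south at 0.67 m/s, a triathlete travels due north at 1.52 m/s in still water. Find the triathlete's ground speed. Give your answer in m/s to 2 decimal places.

Taking east as x and north as y: velocity relative to the water = (0.000, 1.520) m/s; the water relative to ground = (0.000, -0.670) m/s.
Velocity relative to ground = (0.000, 1.520) + (0.000, -0.670) = (0.000, 0.850) m/s.
Speed = |(0.000, 0.850)| = 0.850 m/s.

0.85 m/s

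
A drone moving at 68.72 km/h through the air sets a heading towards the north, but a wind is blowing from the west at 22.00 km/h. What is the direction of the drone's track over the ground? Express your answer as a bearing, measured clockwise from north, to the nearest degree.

Taking east as x and north as y: velocity relative to the air = (0.000, 68.720) km/h; the air relative to ground = (22.000, 0.000) km/h.
Velocity relative to ground = (0.000, 68.720) + (22.000, 0.000) = (22.000, 68.720) km/h.
Bearing = atan2(22.00, 68.72) = 17.75° clockwise from north.

018°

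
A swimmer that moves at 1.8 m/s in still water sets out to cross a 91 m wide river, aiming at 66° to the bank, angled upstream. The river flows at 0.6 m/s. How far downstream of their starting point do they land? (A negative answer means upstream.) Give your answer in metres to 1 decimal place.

Perpendicular speed = 1.644 m/s; crossing time = 91 / 1.644 = 55.340 s.
Net downstream speed = -0.132 m/s.
Drift = -0.132 × 55.340 = -7.312 m (upstream).

-7.3 m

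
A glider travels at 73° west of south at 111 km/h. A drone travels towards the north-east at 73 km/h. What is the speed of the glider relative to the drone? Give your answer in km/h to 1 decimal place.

178.8 km/h

Taking east as x and north as y: glider velocity = (-106.150, -32.453) km/h; drone velocity = (51.619, 51.619) km/h.
Velocity of glider relative to drone = (-106.150, -32.453) − (51.619, 51.619) = (-157.769, -84.072) km/h.
Magnitude = |(-157.769, -84.072)| = 178.771 km/h.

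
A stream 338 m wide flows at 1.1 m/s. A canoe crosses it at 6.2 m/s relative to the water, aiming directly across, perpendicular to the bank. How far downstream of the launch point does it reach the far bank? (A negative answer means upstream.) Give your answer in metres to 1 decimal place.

60.0 m

Perpendicular speed = 6.200 m/s; crossing time = 338 / 6.200 = 54.516 s.
Net downstream speed = 1.100 m/s.
Drift = 1.100 × 54.516 = 59.968 m (downstream).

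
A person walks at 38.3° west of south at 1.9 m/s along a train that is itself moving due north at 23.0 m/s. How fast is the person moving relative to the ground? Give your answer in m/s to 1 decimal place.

Taking east as x and north as y: train velocity = (0.000, 23.000) m/s; person velocity relative to train = (-1.178, -1.491) m/s.
Velocity relative to ground = (0.000, 23.000) + (-1.178, -1.491) = (-1.178, 21.509) m/s.
Speed = |(-1.178, 21.509)| = 21.541 m/s.

21.5 m/s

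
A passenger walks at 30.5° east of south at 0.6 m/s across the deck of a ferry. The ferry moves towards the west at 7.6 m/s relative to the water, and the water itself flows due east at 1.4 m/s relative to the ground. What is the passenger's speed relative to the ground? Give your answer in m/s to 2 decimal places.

In east/north components (m/s): passenger relative to ferry = (0.305, -0.517); ferry relative to water = (-7.600, 0.000); water relative to ground = (1.400, 0.000).
Sum = (-5.895, -0.517) m/s.
Speed = |(-5.895, -0.517)| = 5.918 m/s.

5.92 m/s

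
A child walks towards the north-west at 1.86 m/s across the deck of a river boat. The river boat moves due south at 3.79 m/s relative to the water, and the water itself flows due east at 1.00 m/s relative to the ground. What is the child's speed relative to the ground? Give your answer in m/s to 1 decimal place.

In east/north components (m/s): child relative to river boat = (-1.315, 1.315); river boat relative to water = (0.000, -3.790); water relative to ground = (1.000, 0.000).
Sum = (-0.315, -2.475) m/s.
Speed = |(-0.315, -2.475)| = 2.495 m/s.

2.5 m/s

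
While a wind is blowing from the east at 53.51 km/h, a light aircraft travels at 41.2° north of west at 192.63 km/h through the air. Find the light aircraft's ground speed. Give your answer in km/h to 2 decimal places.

235.54 km/h

Taking east as x and north as y: velocity relative to the air = (-144.938, 126.883) km/h; the air relative to ground = (-53.510, 0.000) km/h.
Velocity relative to ground = (-144.938, 126.883) + (-53.510, 0.000) = (-198.448, 126.883) km/h.
Speed = |(-198.448, 126.883)| = 235.544 km/h.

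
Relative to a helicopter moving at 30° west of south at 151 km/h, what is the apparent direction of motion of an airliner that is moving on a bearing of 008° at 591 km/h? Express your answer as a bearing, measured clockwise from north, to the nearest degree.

012°

Taking east as x and north as y: airliner velocity = (82.251, 585.248) km/h; helicopter velocity = (-75.500, -130.770) km/h.
Velocity of airliner relative to helicopter = (82.251, 585.248) − (-75.500, -130.770) = (157.751, 716.018) km/h.
Bearing = atan2(157.75, 716.02) = 12.42° clockwise from north.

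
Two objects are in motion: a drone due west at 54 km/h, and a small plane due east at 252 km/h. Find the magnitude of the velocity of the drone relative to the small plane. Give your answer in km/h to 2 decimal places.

306.00 km/h

Taking east as x and north as y: drone velocity = (-54.000, 0.000) km/h; small plane velocity = (252.000, 0.000) km/h.
Velocity of drone relative to small plane = (-54.000, 0.000) − (252.000, 0.000) = (-306.000, 0.000) km/h.
Magnitude = |(-306.000, 0.000)| = 306.000 km/h.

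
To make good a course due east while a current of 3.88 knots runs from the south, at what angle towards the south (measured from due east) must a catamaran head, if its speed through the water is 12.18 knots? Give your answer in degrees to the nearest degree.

19°

The current pushes perpendicular to the desired track; the heading must have a component into the current equal to 3.88 knots: 12.18 sin θ = 3.88.
sin θ = 0.3186, so θ = 18.576°.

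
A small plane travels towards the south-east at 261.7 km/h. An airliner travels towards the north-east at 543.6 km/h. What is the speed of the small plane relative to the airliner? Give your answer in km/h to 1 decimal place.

Taking east as x and north as y: small plane velocity = (185.050, -185.050) km/h; airliner velocity = (384.383, 384.383) km/h.
Velocity of small plane relative to airliner = (185.050, -185.050) − (384.383, 384.383) = (-199.333, -569.433) km/h.
Magnitude = |(-199.333, -569.433)| = 603.314 km/h.

603.3 km/h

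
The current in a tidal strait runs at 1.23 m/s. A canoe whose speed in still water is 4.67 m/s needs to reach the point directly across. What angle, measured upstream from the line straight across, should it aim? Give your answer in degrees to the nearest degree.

To cancel the current, the upstream component of the canoe's velocity must equal the flow: 4.67 sin θ = 1.23.
sin θ = 1.23 / 4.67 = 0.2634.
θ = arcsin(0.2634) = 15.271°.

15°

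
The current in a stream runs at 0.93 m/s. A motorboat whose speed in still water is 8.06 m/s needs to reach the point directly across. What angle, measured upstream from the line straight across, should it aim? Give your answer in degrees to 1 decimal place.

6.6°

To cancel the current, the upstream component of the motorboat's velocity must equal the flow: 8.06 sin θ = 0.93.
sin θ = 0.93 / 8.06 = 0.1154.
θ = arcsin(0.1154) = 6.626°.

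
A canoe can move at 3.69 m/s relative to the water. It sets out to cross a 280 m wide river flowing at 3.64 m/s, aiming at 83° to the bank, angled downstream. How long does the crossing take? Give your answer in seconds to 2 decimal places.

The component of the canoe's velocity perpendicular to the bank is 3.69 × sin 83° = 3.662 m/s.
The flow acts along the bank and has no component across it.
Time = 280 / 3.662 = 76.451 s.

76.45 s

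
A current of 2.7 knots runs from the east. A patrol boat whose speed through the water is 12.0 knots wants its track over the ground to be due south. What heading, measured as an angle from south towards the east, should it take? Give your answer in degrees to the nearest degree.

The current pushes perpendicular to the desired track; the heading must have a component into the current equal to 2.7 knots: 12.0 sin θ = 2.7.
sin θ = 0.2250, so θ = 13.003°.

13°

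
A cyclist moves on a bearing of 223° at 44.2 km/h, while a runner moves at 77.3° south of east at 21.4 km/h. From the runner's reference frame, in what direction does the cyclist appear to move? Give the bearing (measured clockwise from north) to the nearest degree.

252°

Taking east as x and north as y: cyclist velocity = (-30.144, -32.326) km/h; runner velocity = (4.705, -20.876) km/h.
Velocity of cyclist relative to runner = (-30.144, -32.326) − (4.705, -20.876) = (-34.849, -11.449) km/h.
Bearing = atan2(-34.85, -11.45) = 251.81° clockwise from north.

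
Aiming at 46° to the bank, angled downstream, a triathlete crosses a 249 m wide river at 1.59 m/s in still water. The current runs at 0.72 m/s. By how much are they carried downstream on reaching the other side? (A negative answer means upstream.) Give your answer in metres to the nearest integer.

Perpendicular speed = 1.144 m/s; crossing time = 249 / 1.144 = 217.705 s.
Net downstream speed = 1.825 m/s.
Drift = 1.825 × 217.705 = 397.204 m (downstream).

397 m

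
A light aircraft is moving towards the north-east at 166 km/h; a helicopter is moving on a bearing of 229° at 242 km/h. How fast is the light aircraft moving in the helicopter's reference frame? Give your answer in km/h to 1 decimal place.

Taking east as x and north as y: light aircraft velocity = (117.380, 117.380) km/h; helicopter velocity = (-182.640, -158.766) km/h.
Velocity of light aircraft relative to helicopter = (117.380, 117.380) − (-182.640, -158.766) = (300.019, 276.146) km/h.
Magnitude = |(300.019, 276.146)| = 407.760 km/h.

407.8 km/h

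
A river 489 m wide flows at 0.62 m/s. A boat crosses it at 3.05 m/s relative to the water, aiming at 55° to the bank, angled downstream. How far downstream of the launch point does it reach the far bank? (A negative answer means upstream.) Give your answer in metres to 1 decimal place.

Perpendicular speed = 2.498 m/s; crossing time = 489 / 2.498 = 195.724 s.
Net downstream speed = 2.369 m/s.
Drift = 2.369 × 195.724 = 463.750 m (downstream).

463.8 m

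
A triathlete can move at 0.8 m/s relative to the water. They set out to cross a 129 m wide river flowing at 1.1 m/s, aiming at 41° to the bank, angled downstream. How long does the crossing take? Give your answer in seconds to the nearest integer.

The component of the triathlete's velocity perpendicular to the bank is 0.8 × sin 41° = 0.525 m/s.
The flow acts along the bank and has no component across it.
Time = 129 / 0.525 = 245.786 s.

246 s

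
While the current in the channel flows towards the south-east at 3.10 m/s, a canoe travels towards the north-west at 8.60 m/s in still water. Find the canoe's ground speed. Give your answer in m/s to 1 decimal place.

Taking east as x and north as y: velocity relative to the water = (-6.081, 6.081) m/s; the water relative to ground = (2.192, -2.192) m/s.
Velocity relative to ground = (-6.081, 6.081) + (2.192, -2.192) = (-3.889, 3.889) m/s.
Speed = |(-3.889, 3.889)| = 5.500 m/s.

5.5 m/s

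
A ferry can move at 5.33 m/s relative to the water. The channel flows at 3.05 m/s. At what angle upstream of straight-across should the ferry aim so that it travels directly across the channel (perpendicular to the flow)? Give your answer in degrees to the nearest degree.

To cancel the current, the upstream component of the ferry's velocity must equal the flow: 5.33 sin θ = 3.05.
sin θ = 3.05 / 5.33 = 0.5722.
θ = arcsin(0.5722) = 34.906°.

35°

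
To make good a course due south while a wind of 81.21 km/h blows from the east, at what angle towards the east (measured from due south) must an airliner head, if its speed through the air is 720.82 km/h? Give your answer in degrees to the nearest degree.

The wind pushes perpendicular to the desired track; the heading must have a component into the wind equal to 81.21 km/h: 720.82 sin θ = 81.21.
sin θ = 0.1127, so θ = 6.469°.

6°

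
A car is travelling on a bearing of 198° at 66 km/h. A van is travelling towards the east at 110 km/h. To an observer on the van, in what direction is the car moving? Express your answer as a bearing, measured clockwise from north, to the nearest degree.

Taking east as x and north as y: car velocity = (-20.395, -62.770) km/h; van velocity = (110.000, 0.000) km/h.
Velocity of car relative to van = (-20.395, -62.770) − (110.000, 0.000) = (-130.395, -62.770) km/h.
Bearing = atan2(-130.40, -62.77) = 244.29° clockwise from north.

244°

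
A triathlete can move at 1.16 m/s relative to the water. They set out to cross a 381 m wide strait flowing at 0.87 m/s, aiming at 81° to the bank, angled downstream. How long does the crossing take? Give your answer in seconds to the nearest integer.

The component of the triathlete's velocity perpendicular to the bank is 1.16 × sin 81° = 1.146 m/s.
The current is parallel to the bank, so it does not affect the crossing time.
Time = 381 / 1.146 = 332.542 s.

333 s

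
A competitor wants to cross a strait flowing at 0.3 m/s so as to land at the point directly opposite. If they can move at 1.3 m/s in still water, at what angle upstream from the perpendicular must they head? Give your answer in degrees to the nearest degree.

13°

To cancel the current, the upstream component of the competitor's velocity must equal the flow: 1.3 sin θ = 0.3.
sin θ = 0.3 / 1.3 = 0.2308.
θ = arcsin(0.2308) = 13.342°.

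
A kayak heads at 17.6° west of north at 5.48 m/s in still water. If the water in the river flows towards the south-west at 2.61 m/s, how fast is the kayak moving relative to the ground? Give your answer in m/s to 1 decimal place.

Taking east as x and north as y: velocity relative to the water = (-1.657, 5.223) m/s; the water relative to ground = (-1.846, -1.846) m/s.
Velocity relative to ground = (-1.657, 5.223) + (-1.846, -1.846) = (-3.503, 3.378) m/s.
Speed = |(-3.503, 3.378)| = 4.866 m/s.

4.9 m/s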